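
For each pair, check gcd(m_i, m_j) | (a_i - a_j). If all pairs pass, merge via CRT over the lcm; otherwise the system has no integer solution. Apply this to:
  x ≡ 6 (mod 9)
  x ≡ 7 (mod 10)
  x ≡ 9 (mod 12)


Moduli 9, 10, 12 are not pairwise coprime, so CRT works modulo lcm(m_i) when all pairwise compatibility conditions hold.
Pairwise compatibility: gcd(m_i, m_j) must divide a_i - a_j for every pair.
Merge one congruence at a time:
  Start: x ≡ 6 (mod 9).
  Combine with x ≡ 7 (mod 10): gcd(9, 10) = 1; 7 - 6 = 1, which IS divisible by 1, so compatible.
    Write x = 6 + 9·t and substitute into x ≡ 7 (mod 10): 9·t ≡ 7 − 6 = 1 (mod 10).
    The inverse of 9 mod 10 is 9 (since 9·9 = 81 = 8·10 + 1), so t ≡ 9·1 = 9 ≡ 9 (mod 10).
    Then x = 6 + 9·9 = 87, valid modulo lcm(9, 10) = 90: x ≡ 87 (mod 90).
  Combine with x ≡ 9 (mod 12): gcd(90, 12) = 6; 9 - 87 = -78, which IS divisible by 6, so compatible.
    Write x = 87 + 90·t and substitute into x ≡ 9 (mod 12): 90·t ≡ 9 − 87 = -78 (mod 12).
    Divide the congruence (and modulus) by g = 6: 15·t ≡ -13 (mod 2).
    Reduce coefficients mod 2: 1·t ≡ 1 (mod 2).
    So t ≡ 1 (mod 2).
    Then x = 87 + 90·1 = 177, valid modulo lcm(90, 12) = 180: x ≡ 177 (mod 180).
Verify: 177 mod 9 = 6, 177 mod 10 = 7, 177 mod 12 = 9.

x ≡ 177 (mod 180).


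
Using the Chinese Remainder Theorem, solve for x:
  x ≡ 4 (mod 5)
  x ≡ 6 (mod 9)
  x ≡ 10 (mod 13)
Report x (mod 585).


Moduli 5, 9, 13 are pairwise coprime; by CRT there is a unique solution modulo M = 5 · 9 · 13 = 585.
Solve pairwise, accumulating the modulus:
  Start with x ≡ 4 (mod 5).
  Combine with x ≡ 6 (mod 9): since gcd(5, 9) = 1, we get a unique residue mod 45.
    Write x = 4 + 5·t and substitute into x ≡ 6 (mod 9): 5·t ≡ 6 − 4 = 2 (mod 9).
    The inverse of 5 mod 9 is 2 (since 5·2 = 10 = 1·9 + 1), so t ≡ 2·2 = 4 ≡ 4 (mod 9).
    Then x = 4 + 5·4 = 24, valid modulo lcm(5, 9) = 45: x ≡ 24 (mod 45).
  Combine with x ≡ 10 (mod 13): since gcd(45, 13) = 1, we get a unique residue mod 585.
    Write x = 24 + 45·t and substitute into x ≡ 10 (mod 13): 45·t ≡ 10 − 24 = -14 (mod 13).
    Reduce coefficients mod 13: 6·t ≡ 12 (mod 13).
    The inverse of 6 mod 13 is 11 (since 6·11 = 66 = 5·13 + 1), so t ≡ 11·12 = 132 ≡ 2 (mod 13).
    Then x = 24 + 45·2 = 114, valid modulo lcm(45, 13) = 585: x ≡ 114 (mod 585).
Verify: 114 mod 5 = 4 ✓, 114 mod 9 = 6 ✓, 114 mod 13 = 10 ✓.

x ≡ 114 (mod 585).


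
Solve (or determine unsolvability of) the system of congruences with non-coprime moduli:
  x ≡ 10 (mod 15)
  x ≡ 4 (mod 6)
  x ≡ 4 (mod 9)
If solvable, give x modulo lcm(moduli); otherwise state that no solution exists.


Moduli 15, 6, 9 are not pairwise coprime, so CRT works modulo lcm(m_i) when all pairwise compatibility conditions hold.
Pairwise compatibility: gcd(m_i, m_j) must divide a_i - a_j for every pair.
Merge one congruence at a time:
  Start: x ≡ 10 (mod 15).
  Combine with x ≡ 4 (mod 6): gcd(15, 6) = 3; 4 - 10 = -6, which IS divisible by 3, so compatible.
    Write x = 10 + 15·t and substitute into x ≡ 4 (mod 6): 15·t ≡ 4 − 10 = -6 (mod 6).
    Divide the congruence (and modulus) by g = 3: 5·t ≡ -2 (mod 2).
    Reduce coefficients mod 2: 1·t ≡ 0 (mod 2).
    So t ≡ 0 (mod 2).
    Then x = 10 + 15·0 = 10, valid modulo lcm(15, 6) = 30: x ≡ 10 (mod 30).
  Combine with x ≡ 4 (mod 9): gcd(30, 9) = 3; 4 - 10 = -6, which IS divisible by 3, so compatible.
    Write x = 10 + 30·t and substitute into x ≡ 4 (mod 9): 30·t ≡ 4 − 10 = -6 (mod 9).
    Divide the congruence (and modulus) by g = 3: 10·t ≡ -2 (mod 3).
    Reduce coefficients mod 3: 1·t ≡ 1 (mod 3).
    So t ≡ 1 (mod 3).
    Then x = 10 + 30·1 = 40, valid modulo lcm(30, 9) = 90: x ≡ 40 (mod 90).
Verify: 40 mod 15 = 10, 40 mod 6 = 4, 40 mod 9 = 4.

x ≡ 40 (mod 90).


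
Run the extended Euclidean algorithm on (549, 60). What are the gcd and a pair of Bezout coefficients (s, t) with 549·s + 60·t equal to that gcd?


Euclidean algorithm on (549, 60) — divide until remainder is 0:
  549 = 9 · 60 + 9
  60 = 6 · 9 + 6
  9 = 1 · 6 + 3
  6 = 2 · 3 + 0
gcd(549, 60) = 3.
Track Bezout coefficients alongside the remainders: start with r₀ = 549 = a·1 + b·0 (s = 1, t = 0) and r₁ = 60 = a·0 + b·1 (s = 0, t = 1); each new remainder r_{k+1} = r_{k-1} − q_k·r_k inherits s_{k+1} = s_{k-1} − q_k·s_k, t_{k+1} = t_{k-1} − q_k·t_k, so r_k = a·s_k + b·t_k at every step:
  q = 9: r = 9, s = 1 − 9·0 = 1, t = 0 − 9·1 = -9  (check: 549·1 + 60·(-9) = 9)
  q = 6: r = 6, s = 0 − 6·1 = -6, t = 1 − 6·(-9) = 55  (check: 549·(-6) + 60·55 = 6)
  q = 1: r = 3, s = 1 − 1·(-6) = 7, t = -9 − 1·55 = -64  (check: 549·7 + 60·(-64) = 3)
The row with r = 3 (the gcd) gives the Bezout coefficients s = 7, t = -64.
Result: 549 · (7) + 60 · (-64) = 3.

gcd(549, 60) = 3; s = 7, t = -64 (check: 549·7 + 60·(-64) = 3).


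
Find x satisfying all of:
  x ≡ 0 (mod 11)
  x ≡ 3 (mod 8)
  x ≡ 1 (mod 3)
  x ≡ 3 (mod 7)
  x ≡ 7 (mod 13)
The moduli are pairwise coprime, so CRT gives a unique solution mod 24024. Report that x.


Product of moduli M = 11 · 8 · 3 · 7 · 13 = 24024.
Merge one congruence at a time:
  Start: x ≡ 0 (mod 11).
  Combine with x ≡ 3 (mod 8); new modulus lcm = 88.
    Write x = 0 + 11·t and substitute into x ≡ 3 (mod 8): 11·t ≡ 3 − 0 = 3 (mod 8).
    Reduce coefficients mod 8: 3·t ≡ 3 (mod 8).
    The inverse of 3 mod 8 is 3 (since 3·3 = 9 = 1·8 + 1), so t ≡ 3·3 = 9 ≡ 1 (mod 8).
    Then x = 0 + 11·1 = 11, valid modulo lcm(11, 8) = 88: x ≡ 11 (mod 88).
  Combine with x ≡ 1 (mod 3); new modulus lcm = 264.
    Write x = 11 + 88·t and substitute into x ≡ 1 (mod 3): 88·t ≡ 1 − 11 = -10 (mod 3).
    Reduce coefficients mod 3: 1·t ≡ 2 (mod 3).
    So t ≡ 2 (mod 3).
    Then x = 11 + 88·2 = 187, valid modulo lcm(88, 3) = 264: x ≡ 187 (mod 264).
  Combine with x ≡ 3 (mod 7); new modulus lcm = 1848.
    Write x = 187 + 264·t and substitute into x ≡ 3 (mod 7): 264·t ≡ 3 − 187 = -184 (mod 7).
    Reduce coefficients mod 7: 5·t ≡ 5 (mod 7).
    The inverse of 5 mod 7 is 3 (since 5·3 = 15 = 2·7 + 1), so t ≡ 3·5 = 15 ≡ 1 (mod 7).
    Then x = 187 + 264·1 = 451, valid modulo lcm(264, 7) = 1848: x ≡ 451 (mod 1848).
  Combine with x ≡ 7 (mod 13); new modulus lcm = 24024.
    Write x = 451 + 1848·t and substitute into x ≡ 7 (mod 13): 1848·t ≡ 7 − 451 = -444 (mod 13).
    Reduce coefficients mod 13: 2·t ≡ 11 (mod 13).
    The inverse of 2 mod 13 is 7 (since 2·7 = 14 = 1·13 + 1), so t ≡ 7·11 = 77 ≡ 12 (mod 13).
    Then x = 451 + 1848·12 = 22627, valid modulo lcm(1848, 13) = 24024: x ≡ 22627 (mod 24024).
Verify against each original: 22627 mod 11 = 0, 22627 mod 8 = 3, 22627 mod 3 = 1, 22627 mod 7 = 3, 22627 mod 13 = 7.

x ≡ 22627 (mod 24024).


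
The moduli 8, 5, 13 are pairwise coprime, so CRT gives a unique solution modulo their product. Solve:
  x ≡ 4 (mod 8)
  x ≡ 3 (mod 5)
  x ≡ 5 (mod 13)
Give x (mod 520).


Moduli 8, 5, 13 are pairwise coprime; by CRT there is a unique solution modulo M = 8 · 5 · 13 = 520.
Solve pairwise, accumulating the modulus:
  Start with x ≡ 4 (mod 8).
  Combine with x ≡ 3 (mod 5): since gcd(8, 5) = 1, we get a unique residue mod 40.
    Write x = 4 + 8·t and substitute into x ≡ 3 (mod 5): 8·t ≡ 3 − 4 = -1 (mod 5).
    Reduce coefficients mod 5: 3·t ≡ 4 (mod 5).
    The inverse of 3 mod 5 is 2 (since 3·2 = 6 = 1·5 + 1), so t ≡ 2·4 = 8 ≡ 3 (mod 5).
    Then x = 4 + 8·3 = 28, valid modulo lcm(8, 5) = 40: x ≡ 28 (mod 40).
  Combine with x ≡ 5 (mod 13): since gcd(40, 13) = 1, we get a unique residue mod 520.
    Write x = 28 + 40·t and substitute into x ≡ 5 (mod 13): 40·t ≡ 5 − 28 = -23 (mod 13).
    Reduce coefficients mod 13: 1·t ≡ 3 (mod 13).
    So t ≡ 3 (mod 13).
    Then x = 28 + 40·3 = 148, valid modulo lcm(40, 13) = 520: x ≡ 148 (mod 520).
Verify: 148 mod 8 = 4 ✓, 148 mod 5 = 3 ✓, 148 mod 13 = 5 ✓.

x ≡ 148 (mod 520).


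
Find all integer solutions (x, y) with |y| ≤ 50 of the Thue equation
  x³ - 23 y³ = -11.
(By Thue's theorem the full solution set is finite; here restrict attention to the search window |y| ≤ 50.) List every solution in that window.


The equation is x³ - 23y³ = -11. For fixed y, x³ = 23·y³ − 11, so a solution requires the RHS to be a perfect cube.
Strategy: iterate y from -50 to 50, compute RHS = 23·y³ − 11, and check whether it is a (positive or negative) perfect cube.
Check small values of y:
  y = 0: RHS = -11 is not a perfect cube.
  y = 1: RHS = 12 is not a perfect cube.
  y = -1: RHS = -34 is not a perfect cube.
  y = 2: RHS = 173 is not a perfect cube.
  y = -2: RHS = -195 is not a perfect cube.
  y = 3: RHS = 610 is not a perfect cube.
  y = -3: RHS = -632 is not a perfect cube.
Continuing the search up to |y| = 50 finds no solutions either.
No (x, y) in the scanned range satisfies the equation.

No integer solutions with |y| ≤ 50.


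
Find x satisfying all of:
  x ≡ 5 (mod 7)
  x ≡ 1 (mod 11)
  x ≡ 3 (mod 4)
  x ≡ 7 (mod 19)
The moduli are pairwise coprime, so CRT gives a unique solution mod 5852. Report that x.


Product of moduli M = 7 · 11 · 4 · 19 = 5852.
Merge one congruence at a time:
  Start: x ≡ 5 (mod 7).
  Combine with x ≡ 1 (mod 11); new modulus lcm = 77.
    Write x = 5 + 7·t and substitute into x ≡ 1 (mod 11): 7·t ≡ 1 − 5 = -4 (mod 11).
    Reduce coefficients mod 11: 7·t ≡ 7 (mod 11).
    The inverse of 7 mod 11 is 8 (since 7·8 = 56 = 5·11 + 1), so t ≡ 8·7 = 56 ≡ 1 (mod 11).
    Then x = 5 + 7·1 = 12, valid modulo lcm(7, 11) = 77: x ≡ 12 (mod 77).
  Combine with x ≡ 3 (mod 4); new modulus lcm = 308.
    Write x = 12 + 77·t and substitute into x ≡ 3 (mod 4): 77·t ≡ 3 − 12 = -9 (mod 4).
    Reduce coefficients mod 4: 1·t ≡ 3 (mod 4).
    So t ≡ 3 (mod 4).
    Then x = 12 + 77·3 = 243, valid modulo lcm(77, 4) = 308: x ≡ 243 (mod 308).
  Combine with x ≡ 7 (mod 19); new modulus lcm = 5852.
    Write x = 243 + 308·t and substitute into x ≡ 7 (mod 19): 308·t ≡ 7 − 243 = -236 (mod 19).
    Reduce coefficients mod 19: 4·t ≡ 11 (mod 19).
    The inverse of 4 mod 19 is 5 (since 4·5 = 20 = 1·19 + 1), so t ≡ 5·11 = 55 ≡ 17 (mod 19).
    Then x = 243 + 308·17 = 5479, valid modulo lcm(308, 19) = 5852: x ≡ 5479 (mod 5852).
Verify against each original: 5479 mod 7 = 5, 5479 mod 11 = 1, 5479 mod 4 = 3, 5479 mod 19 = 7.

x ≡ 5479 (mod 5852).


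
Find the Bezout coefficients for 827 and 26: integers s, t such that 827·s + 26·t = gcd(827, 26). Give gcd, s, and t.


Euclidean algorithm on (827, 26) — divide until remainder is 0:
  827 = 31 · 26 + 21
  26 = 1 · 21 + 5
  21 = 4 · 5 + 1
  5 = 5 · 1 + 0
gcd(827, 26) = 1.
Track Bezout coefficients alongside the remainders: start with r₀ = 827 = a·1 + b·0 (s = 1, t = 0) and r₁ = 26 = a·0 + b·1 (s = 0, t = 1); each new remainder r_{k+1} = r_{k-1} − q_k·r_k inherits s_{k+1} = s_{k-1} − q_k·s_k, t_{k+1} = t_{k-1} − q_k·t_k, so r_k = a·s_k + b·t_k at every step:
  q = 31: r = 21, s = 1 − 31·0 = 1, t = 0 − 31·1 = -31  (check: 827·1 + 26·(-31) = 21)
  q = 1: r = 5, s = 0 − 1·1 = -1, t = 1 − 1·(-31) = 32  (check: 827·(-1) + 26·32 = 5)
  q = 4: r = 1, s = 1 − 4·(-1) = 5, t = -31 − 4·32 = -159  (check: 827·5 + 26·(-159) = 1)
The row with r = 1 (the gcd) gives the Bezout coefficients s = 5, t = -159.
Result: 827 · (5) + 26 · (-159) = 1.

gcd(827, 26) = 1; s = 5, t = -159 (check: 827·5 + 26·(-159) = 1).


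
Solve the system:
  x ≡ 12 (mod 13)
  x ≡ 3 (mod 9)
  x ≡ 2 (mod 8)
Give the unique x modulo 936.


Moduli 13, 9, 8 are pairwise coprime; by CRT there is a unique solution modulo M = 13 · 9 · 8 = 936.
Solve pairwise, accumulating the modulus:
  Start with x ≡ 12 (mod 13).
  Combine with x ≡ 3 (mod 9): since gcd(13, 9) = 1, we get a unique residue mod 117.
    Write x = 12 + 13·t and substitute into x ≡ 3 (mod 9): 13·t ≡ 3 − 12 = -9 (mod 9).
    Reduce coefficients mod 9: 4·t ≡ 0 (mod 9).
    The inverse of 4 mod 9 is 7 (since 4·7 = 28 = 3·9 + 1), so t ≡ 7·0 = 0 ≡ 0 (mod 9).
    Then x = 12 + 13·0 = 12, valid modulo lcm(13, 9) = 117: x ≡ 12 (mod 117).
  Combine with x ≡ 2 (mod 8): since gcd(117, 8) = 1, we get a unique residue mod 936.
    Write x = 12 + 117·t and substitute into x ≡ 2 (mod 8): 117·t ≡ 2 − 12 = -10 (mod 8).
    Reduce coefficients mod 8: 5·t ≡ 6 (mod 8).
    The inverse of 5 mod 8 is 5 (since 5·5 = 25 = 3·8 + 1), so t ≡ 5·6 = 30 ≡ 6 (mod 8).
    Then x = 12 + 117·6 = 714, valid modulo lcm(117, 8) = 936: x ≡ 714 (mod 936).
Verify: 714 mod 13 = 12 ✓, 714 mod 9 = 3 ✓, 714 mod 8 = 2 ✓.

x ≡ 714 (mod 936).


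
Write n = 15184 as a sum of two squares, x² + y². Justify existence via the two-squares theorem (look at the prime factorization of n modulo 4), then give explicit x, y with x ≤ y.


Step 1: Factor n = 15184 = 2^4 · 13 · 73.
Step 2: Check the mod-4 condition on each prime factor: 2 = 2 (special); 13 ≡ 1 (mod 4), exponent 1; 73 ≡ 1 (mod 4), exponent 1.
All primes ≡ 3 (mod 4) appear to even exponent (or don't appear), so by the two-squares theorem n IS expressible as a sum of two squares.
Step 3: Build a representation. Group n = k² · m with k = 4 and m = 13 · 73 = 949 (a product of primes ≡ 1 (mod 4)); a representation of m scales to one of n via (k·x)² + (k·y)² = k²(x² + y²). Each prime p ≡ 1 (mod 4) is itself a sum of two squares; find a² by testing p − a² for a perfect square:
  13: 13 − 1² = 12, 13 − 2² = 9 = 3² ⇒ 13 = 2² + 3².
  73: 73 − 1² = 72, 73 − 2² = 69, 73 − 3² = 64 = 8² ⇒ 73 = 3² + 8².
  Combine using the Brahmagupta–Fibonacci identity (a² + b²)(c² + d²) = (ac − bd)² + (ad + bc)² = (ac + bd)² + (ad − bc)²:
  13 · 73 = 949: from (2² + 3²)(3² + 8²), take (2·3 − 3·8, 2·8 + 3·3) = (6 − 24, 16 + 9) = (-18, 25); dropping signs (only squares matter) gives (18, 25); check 18² + 25² = 324 + 625 = 949 ✓.
  Scale by k = 4: (4·18, 4·25) = (72, 100).
Step 4: Order so x ≤ y and verify: 72² + 100² = 5184 + 10000 = 15184 = n. ✓

n = 15184 = 72² + 100² (one valid representation with x ≤ y).


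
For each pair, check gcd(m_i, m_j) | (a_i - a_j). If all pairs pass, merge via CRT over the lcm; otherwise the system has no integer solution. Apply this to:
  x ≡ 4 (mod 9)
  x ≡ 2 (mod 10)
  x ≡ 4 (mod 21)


Moduli 9, 10, 21 are not pairwise coprime, so CRT works modulo lcm(m_i) when all pairwise compatibility conditions hold.
Pairwise compatibility: gcd(m_i, m_j) must divide a_i - a_j for every pair.
Merge one congruence at a time:
  Start: x ≡ 4 (mod 9).
  Combine with x ≡ 2 (mod 10): gcd(9, 10) = 1; 2 - 4 = -2, which IS divisible by 1, so compatible.
    Write x = 4 + 9·t and substitute into x ≡ 2 (mod 10): 9·t ≡ 2 − 4 = -2 (mod 10).
    Reduce coefficients mod 10: 9·t ≡ 8 (mod 10).
    The inverse of 9 mod 10 is 9 (since 9·9 = 81 = 8·10 + 1), so t ≡ 9·8 = 72 ≡ 2 (mod 10).
    Then x = 4 + 9·2 = 22, valid modulo lcm(9, 10) = 90: x ≡ 22 (mod 90).
  Combine with x ≡ 4 (mod 21): gcd(90, 21) = 3; 4 - 22 = -18, which IS divisible by 3, so compatible.
    Write x = 22 + 90·t and substitute into x ≡ 4 (mod 21): 90·t ≡ 4 − 22 = -18 (mod 21).
    Divide the congruence (and modulus) by g = 3: 30·t ≡ -6 (mod 7).
    Reduce coefficients mod 7: 2·t ≡ 1 (mod 7).
    The inverse of 2 mod 7 is 4 (since 2·4 = 8 = 1·7 + 1), so t ≡ 4·1 = 4 ≡ 4 (mod 7).
    Then x = 22 + 90·4 = 382, valid modulo lcm(90, 21) = 630: x ≡ 382 (mod 630).
Verify: 382 mod 9 = 4, 382 mod 10 = 2, 382 mod 21 = 4.

x ≡ 382 (mod 630).


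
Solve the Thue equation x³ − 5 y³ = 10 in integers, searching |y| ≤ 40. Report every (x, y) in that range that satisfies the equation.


The equation is x³ - 5y³ = 10. For fixed y, x³ = 5·y³ + 10, so a solution requires the RHS to be a perfect cube.
Strategy: iterate y from -40 to 40, compute RHS = 5·y³ + 10, and check whether it is a (positive or negative) perfect cube.
Check small values of y:
  y = 0: RHS = 10 is not a perfect cube.
  y = 1: RHS = 15 is not a perfect cube.
  y = -1: RHS = 5 is not a perfect cube.
  y = 2: RHS = 50 is not a perfect cube.
  y = -2: RHS = -30 is not a perfect cube.
  y = 3: RHS = 145 is not a perfect cube.
  y = -3: RHS = -125 = (-5)³ ⇒ x = -5 works.
Continuing the search up to |y| = 40 finds no further solutions beyond those listed.
Collected solutions: (-5, -3).

Solutions (with |y| ≤ 40): (-5, -3).


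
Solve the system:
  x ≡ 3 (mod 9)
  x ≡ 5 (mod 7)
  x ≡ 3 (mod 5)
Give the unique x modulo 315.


Moduli 9, 7, 5 are pairwise coprime; by CRT there is a unique solution modulo M = 9 · 7 · 5 = 315.
Solve pairwise, accumulating the modulus:
  Start with x ≡ 3 (mod 9).
  Combine with x ≡ 5 (mod 7): since gcd(9, 7) = 1, we get a unique residue mod 63.
    Write x = 3 + 9·t and substitute into x ≡ 5 (mod 7): 9·t ≡ 5 − 3 = 2 (mod 7).
    Reduce coefficients mod 7: 2·t ≡ 2 (mod 7).
    The inverse of 2 mod 7 is 4 (since 2·4 = 8 = 1·7 + 1), so t ≡ 4·2 = 8 ≡ 1 (mod 7).
    Then x = 3 + 9·1 = 12, valid modulo lcm(9, 7) = 63: x ≡ 12 (mod 63).
  Combine with x ≡ 3 (mod 5): since gcd(63, 5) = 1, we get a unique residue mod 315.
    Write x = 12 + 63·t and substitute into x ≡ 3 (mod 5): 63·t ≡ 3 − 12 = -9 (mod 5).
    Reduce coefficients mod 5: 3·t ≡ 1 (mod 5).
    The inverse of 3 mod 5 is 2 (since 3·2 = 6 = 1·5 + 1), so t ≡ 2·1 = 2 ≡ 2 (mod 5).
    Then x = 12 + 63·2 = 138, valid modulo lcm(63, 5) = 315: x ≡ 138 (mod 315).
Verify: 138 mod 9 = 3 ✓, 138 mod 7 = 5 ✓, 138 mod 5 = 3 ✓.

x ≡ 138 (mod 315).


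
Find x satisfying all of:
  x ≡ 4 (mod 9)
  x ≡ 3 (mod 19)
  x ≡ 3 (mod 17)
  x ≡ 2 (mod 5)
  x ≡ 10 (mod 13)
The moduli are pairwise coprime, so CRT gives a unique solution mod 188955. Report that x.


Product of moduli M = 9 · 19 · 17 · 5 · 13 = 188955.
Merge one congruence at a time:
  Start: x ≡ 4 (mod 9).
  Combine with x ≡ 3 (mod 19); new modulus lcm = 171.
    Write x = 4 + 9·t and substitute into x ≡ 3 (mod 19): 9·t ≡ 3 − 4 = -1 (mod 19).
    Reduce coefficients mod 19: 9·t ≡ 18 (mod 19).
    The inverse of 9 mod 19 is 17 (since 9·17 = 153 = 8·19 + 1), so t ≡ 17·18 = 306 ≡ 2 (mod 19).
    Then x = 4 + 9·2 = 22, valid modulo lcm(9, 19) = 171: x ≡ 22 (mod 171).
  Combine with x ≡ 3 (mod 17); new modulus lcm = 2907.
    Write x = 22 + 171·t and substitute into x ≡ 3 (mod 17): 171·t ≡ 3 − 22 = -19 (mod 17).
    Reduce coefficients mod 17: 1·t ≡ 15 (mod 17).
    So t ≡ 15 (mod 17).
    Then x = 22 + 171·15 = 2587, valid modulo lcm(171, 17) = 2907: x ≡ 2587 (mod 2907).
  Combine with x ≡ 2 (mod 5); new modulus lcm = 14535.
    Write x = 2587 + 2907·t and substitute into x ≡ 2 (mod 5): 2907·t ≡ 2 − 2587 = -2585 (mod 5).
    Reduce coefficients mod 5: 2·t ≡ 0 (mod 5).
    The inverse of 2 mod 5 is 3 (since 2·3 = 6 = 1·5 + 1), so t ≡ 3·0 = 0 ≡ 0 (mod 5).
    Then x = 2587 + 2907·0 = 2587, valid modulo lcm(2907, 5) = 14535: x ≡ 2587 (mod 14535).
  Combine with x ≡ 10 (mod 13); new modulus lcm = 188955.
    Write x = 2587 + 14535·t and substitute into x ≡ 10 (mod 13): 14535·t ≡ 10 − 2587 = -2577 (mod 13).
    Reduce coefficients mod 13: 1·t ≡ 10 (mod 13).
    So t ≡ 10 (mod 13).
    Then x = 2587 + 14535·10 = 147937, valid modulo lcm(14535, 13) = 188955: x ≡ 147937 (mod 188955).
Verify against each original: 147937 mod 9 = 4, 147937 mod 19 = 3, 147937 mod 17 = 3, 147937 mod 5 = 2, 147937 mod 13 = 10.

x ≡ 147937 (mod 188955).


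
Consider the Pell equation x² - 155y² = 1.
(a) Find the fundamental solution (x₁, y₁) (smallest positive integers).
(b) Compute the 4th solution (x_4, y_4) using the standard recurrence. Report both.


Step 1: Find the fundamental solution (x₁, y₁) of x² - 155y² = 1.
  Expand √155 as a continued fraction. a₀ = ⌊√155⌋ = 12; iterate m_{k+1} = d_k·a_k − m_k, d_{k+1} = (155 − m_{k+1}²)/d_k, a_{k+1} = ⌊(a₀ + m_{k+1})/d_{k+1}⌋ (starting m₀ = 0, d₀ = 1), with convergents p_k = a_k·p_{k-1} + p_{k-2}, q_k = a_k·q_{k-1} + q_{k-2} (p₋₁ = 1, q₋₁ = 0):
  k = 0: a₀ = 12; p₀/q₀ = 12/1; p₀² − 155·q₀² = 144 − 155 = -11.
  k = 1: m = 12, d = 11, a = ⌊(12 + 12)/11⌋ = 2; p/q = (2·12 + 1)/(2·1 + 0) = 25/2; p² − 155·q² = 625 − 620 = 5.
  k = 2: m = 10, d = 5, a = ⌊(12 + 10)/5⌋ = 4; p/q = (4·25 + 12)/(4·2 + 1) = 112/9; p² − 155·q² = 12544 − 12555 = -11.
  k = 3: m = 10, d = 11, a = ⌊(12 + 10)/11⌋ = 2; p/q = (2·112 + 25)/(2·9 + 2) = 249/20; p² − 155·q² = 62001 − 62000 = 1.
  The first convergent with p² − 155·q² = 1 gives the fundamental solution (x₁, y₁) = (249, 20).
Step 2: Apply the recurrence (x_{n+1}, y_{n+1}) = (x₁x_n + 155y₁y_n, x₁y_n + y₁x_n) repeatedly.
  From (x_1, y_1) = (249, 20): x_2 = 249·249 + 155·20·20 = 124001; y_2 = 249·20 + 20·249 = 9960.
  From (x_2, y_2) = (124001, 9960): x_3 = 249·124001 + 155·20·9960 = 61752249; y_3 = 249·9960 + 20·124001 = 4960060.
  From (x_3, y_3) = (61752249, 4960060): x_4 = 249·61752249 + 155·20·4960060 = 30752496001; y_4 = 249·4960060 + 20·61752249 = 2470099920.
Step 3: Verify x_4² - 155·y_4² = 945716010291520992001 - 945716010291520992000 = 1 (should be 1). ✓

(x_1, y_1) = (249, 20); (x_4, y_4) = (30752496001, 2470099920).


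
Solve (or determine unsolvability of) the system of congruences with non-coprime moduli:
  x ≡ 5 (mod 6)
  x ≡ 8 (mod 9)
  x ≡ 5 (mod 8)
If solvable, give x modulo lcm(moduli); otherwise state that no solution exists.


Moduli 6, 9, 8 are not pairwise coprime, so CRT works modulo lcm(m_i) when all pairwise compatibility conditions hold.
Pairwise compatibility: gcd(m_i, m_j) must divide a_i - a_j for every pair.
Merge one congruence at a time:
  Start: x ≡ 5 (mod 6).
  Combine with x ≡ 8 (mod 9): gcd(6, 9) = 3; 8 - 5 = 3, which IS divisible by 3, so compatible.
    Write x = 5 + 6·t and substitute into x ≡ 8 (mod 9): 6·t ≡ 8 − 5 = 3 (mod 9).
    Divide the congruence (and modulus) by g = 3: 2·t ≡ 1 (mod 3).
    The inverse of 2 mod 3 is 2 (since 2·2 = 4 = 1·3 + 1), so t ≡ 2·1 = 2 ≡ 2 (mod 3).
    Then x = 5 + 6·2 = 17, valid modulo lcm(6, 9) = 18: x ≡ 17 (mod 18).
  Combine with x ≡ 5 (mod 8): gcd(18, 8) = 2; 5 - 17 = -12, which IS divisible by 2, so compatible.
    Write x = 17 + 18·t and substitute into x ≡ 5 (mod 8): 18·t ≡ 5 − 17 = -12 (mod 8).
    Divide the congruence (and modulus) by g = 2: 9·t ≡ -6 (mod 4).
    Reduce coefficients mod 4: 1·t ≡ 2 (mod 4).
    So t ≡ 2 (mod 4).
    Then x = 17 + 18·2 = 53, valid modulo lcm(18, 8) = 72: x ≡ 53 (mod 72).
Verify: 53 mod 6 = 5, 53 mod 9 = 8, 53 mod 8 = 5.

x ≡ 53 (mod 72).


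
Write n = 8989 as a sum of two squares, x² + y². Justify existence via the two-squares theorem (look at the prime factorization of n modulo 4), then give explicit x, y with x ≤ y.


Step 1: Factor n = 8989 = 89 · 101.
Step 2: Check the mod-4 condition on each prime factor: 89 ≡ 1 (mod 4), exponent 1; 101 ≡ 1 (mod 4), exponent 1.
All primes ≡ 3 (mod 4) appear to even exponent (or don't appear), so by the two-squares theorem n IS expressible as a sum of two squares.
Step 3: Build a representation. Here n = 89 · 101 is a product of primes ≡ 1 (mod 4). Each prime p ≡ 1 (mod 4) is itself a sum of two squares; find a² by testing p − a² for a perfect square:
  89: 89 − 1² = 88, 89 − 2² = 85, 89 − 3² = 80, 89 − 4² = 73, 89 − 5² = 64 = 8² ⇒ 89 = 5² + 8².
  101: 101 − 1² = 100 = 10² ⇒ 101 = 1² + 10².
  Combine using the Brahmagupta–Fibonacci identity (a² + b²)(c² + d²) = (ac − bd)² + (ad + bc)² = (ac + bd)² + (ad − bc)²:
  89 · 101 = 8989: from (5² + 8²)(1² + 10²), take (5·1 − 8·10, 5·10 + 8·1) = (5 − 80, 50 + 8) = (-75, 58); dropping signs (only squares matter) gives (75, 58); check 75² + 58² = 5625 + 3364 = 8989 ✓.
Step 4: Order so x ≤ y and verify: 58² + 75² = 3364 + 5625 = 8989 = n. ✓

n = 8989 = 58² + 75² (one valid representation with x ≤ y).


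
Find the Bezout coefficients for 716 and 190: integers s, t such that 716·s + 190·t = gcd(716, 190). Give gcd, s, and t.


Euclidean algorithm on (716, 190) — divide until remainder is 0:
  716 = 3 · 190 + 146
  190 = 1 · 146 + 44
  146 = 3 · 44 + 14
  44 = 3 · 14 + 2
  14 = 7 · 2 + 0
gcd(716, 190) = 2.
Track Bezout coefficients alongside the remainders: start with r₀ = 716 = a·1 + b·0 (s = 1, t = 0) and r₁ = 190 = a·0 + b·1 (s = 0, t = 1); each new remainder r_{k+1} = r_{k-1} − q_k·r_k inherits s_{k+1} = s_{k-1} − q_k·s_k, t_{k+1} = t_{k-1} − q_k·t_k, so r_k = a·s_k + b·t_k at every step:
  q = 3: r = 146, s = 1 − 3·0 = 1, t = 0 − 3·1 = -3  (check: 716·1 + 190·(-3) = 146)
  q = 1: r = 44, s = 0 − 1·1 = -1, t = 1 − 1·(-3) = 4  (check: 716·(-1) + 190·4 = 44)
  q = 3: r = 14, s = 1 − 3·(-1) = 4, t = -3 − 3·4 = -15  (check: 716·4 + 190·(-15) = 14)
  q = 3: r = 2, s = -1 − 3·4 = -13, t = 4 − 3·(-15) = 49  (check: 716·(-13) + 190·49 = 2)
The row with r = 2 (the gcd) gives the Bezout coefficients s = -13, t = 49.
Result: 716 · (-13) + 190 · (49) = 2.

gcd(716, 190) = 2; s = -13, t = 49 (check: 716·(-13) + 190·49 = 2).


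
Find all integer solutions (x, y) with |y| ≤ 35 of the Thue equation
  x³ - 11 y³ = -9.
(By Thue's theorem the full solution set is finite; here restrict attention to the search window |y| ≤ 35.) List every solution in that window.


The equation is x³ - 11y³ = -9. For fixed y, x³ = 11·y³ − 9, so a solution requires the RHS to be a perfect cube.
Strategy: iterate y from -35 to 35, compute RHS = 11·y³ − 9, and check whether it is a (positive or negative) perfect cube.
Check small values of y:
  y = 0: RHS = -9 is not a perfect cube.
  y = 1: RHS = 2 is not a perfect cube.
  y = -1: RHS = -20 is not a perfect cube.
  y = 2: RHS = 79 is not a perfect cube.
  y = -2: RHS = -97 is not a perfect cube.
  y = 3: RHS = 288 is not a perfect cube.
  y = -3: RHS = -306 is not a perfect cube.
Continuing the search up to |y| = 35 finds no solutions either.
No (x, y) in the scanned range satisfies the equation.

No integer solutions with |y| ≤ 35.


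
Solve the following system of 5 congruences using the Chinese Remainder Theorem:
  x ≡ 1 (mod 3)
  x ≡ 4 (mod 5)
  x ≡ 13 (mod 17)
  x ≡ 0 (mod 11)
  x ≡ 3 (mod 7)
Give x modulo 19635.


Product of moduli M = 3 · 5 · 17 · 11 · 7 = 19635.
Merge one congruence at a time:
  Start: x ≡ 1 (mod 3).
  Combine with x ≡ 4 (mod 5); new modulus lcm = 15.
    Write x = 1 + 3·t and substitute into x ≡ 4 (mod 5): 3·t ≡ 4 − 1 = 3 (mod 5).
    The inverse of 3 mod 5 is 2 (since 3·2 = 6 = 1·5 + 1), so t ≡ 2·3 = 6 ≡ 1 (mod 5).
    Then x = 1 + 3·1 = 4, valid modulo lcm(3, 5) = 15: x ≡ 4 (mod 15).
  Combine with x ≡ 13 (mod 17); new modulus lcm = 255.
    Write x = 4 + 15·t and substitute into x ≡ 13 (mod 17): 15·t ≡ 13 − 4 = 9 (mod 17).
    The inverse of 15 mod 17 is 8 (since 15·8 = 120 = 7·17 + 1), so t ≡ 8·9 = 72 ≡ 4 (mod 17).
    Then x = 4 + 15·4 = 64, valid modulo lcm(15, 17) = 255: x ≡ 64 (mod 255).
  Combine with x ≡ 0 (mod 11); new modulus lcm = 2805.
    Write x = 64 + 255·t and substitute into x ≡ 0 (mod 11): 255·t ≡ 0 − 64 = -64 (mod 11).
    Reduce coefficients mod 11: 2·t ≡ 2 (mod 11).
    The inverse of 2 mod 11 is 6 (since 2·6 = 12 = 1·11 + 1), so t ≡ 6·2 = 12 ≡ 1 (mod 11).
    Then x = 64 + 255·1 = 319, valid modulo lcm(255, 11) = 2805: x ≡ 319 (mod 2805).
  Combine with x ≡ 3 (mod 7); new modulus lcm = 19635.
    Write x = 319 + 2805·t and substitute into x ≡ 3 (mod 7): 2805·t ≡ 3 − 319 = -316 (mod 7).
    Reduce coefficients mod 7: 5·t ≡ 6 (mod 7).
    The inverse of 5 mod 7 is 3 (since 5·3 = 15 = 2·7 + 1), so t ≡ 3·6 = 18 ≡ 4 (mod 7).
    Then x = 319 + 2805·4 = 11539, valid modulo lcm(2805, 7) = 19635: x ≡ 11539 (mod 19635).
Verify against each original: 11539 mod 3 = 1, 11539 mod 5 = 4, 11539 mod 17 = 13, 11539 mod 11 = 0, 11539 mod 7 = 3.

x ≡ 11539 (mod 19635).


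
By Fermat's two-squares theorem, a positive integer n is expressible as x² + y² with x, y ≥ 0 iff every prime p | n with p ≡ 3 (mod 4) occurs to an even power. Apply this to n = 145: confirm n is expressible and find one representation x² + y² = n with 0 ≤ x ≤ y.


Step 1: Factor n = 145 = 5 · 29.
Step 2: Check the mod-4 condition on each prime factor: 5 ≡ 1 (mod 4), exponent 1; 29 ≡ 1 (mod 4), exponent 1.
All primes ≡ 3 (mod 4) appear to even exponent (or don't appear), so by the two-squares theorem n IS expressible as a sum of two squares.
Step 3: Build a representation. Here n = 5 · 29 is a product of primes ≡ 1 (mod 4). Each prime p ≡ 1 (mod 4) is itself a sum of two squares; find a² by testing p − a² for a perfect square:
  5: 5 − 1² = 4 = 2² ⇒ 5 = 1² + 2².
  29: 29 − 1² = 28, 29 − 2² = 25 = 5² ⇒ 29 = 2² + 5².
  Combine using the Brahmagupta–Fibonacci identity (a² + b²)(c² + d²) = (ac − bd)² + (ad + bc)² = (ac + bd)² + (ad − bc)²:
  5 · 29 = 145: from (1² + 2²)(2² + 5²), take (1·2 − 2·5, 1·5 + 2·2) = (2 − 10, 5 + 4) = (-8, 9); dropping signs (only squares matter) gives (8, 9); check 8² + 9² = 64 + 81 = 145 ✓.
Step 4: Order so x ≤ y and verify: 8² + 9² = 64 + 81 = 145 = n. ✓

n = 145 = 8² + 9² (one valid representation with x ≤ y).


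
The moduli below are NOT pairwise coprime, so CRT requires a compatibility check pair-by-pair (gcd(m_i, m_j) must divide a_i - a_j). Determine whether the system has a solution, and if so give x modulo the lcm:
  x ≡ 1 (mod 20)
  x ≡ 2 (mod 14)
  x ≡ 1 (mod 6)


Moduli 20, 14, 6 are not pairwise coprime, so CRT works modulo lcm(m_i) when all pairwise compatibility conditions hold.
Pairwise compatibility: gcd(m_i, m_j) must divide a_i - a_j for every pair.
Merge one congruence at a time:
  Start: x ≡ 1 (mod 20).
  Combine with x ≡ 2 (mod 14): gcd(20, 14) = 2, and 2 - 1 = 1 is NOT divisible by 2.
    ⇒ system is inconsistent (no integer solution).

No solution (the system is inconsistent).


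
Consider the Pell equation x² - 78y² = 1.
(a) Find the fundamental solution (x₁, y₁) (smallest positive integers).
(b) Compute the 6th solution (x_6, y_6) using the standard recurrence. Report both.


Step 1: Find the fundamental solution (x₁, y₁) of x² - 78y² = 1.
  Expand √78 as a continued fraction. a₀ = ⌊√78⌋ = 8; iterate m_{k+1} = d_k·a_k − m_k, d_{k+1} = (78 − m_{k+1}²)/d_k, a_{k+1} = ⌊(a₀ + m_{k+1})/d_{k+1}⌋ (starting m₀ = 0, d₀ = 1), with convergents p_k = a_k·p_{k-1} + p_{k-2}, q_k = a_k·q_{k-1} + q_{k-2} (p₋₁ = 1, q₋₁ = 0):
  k = 0: a₀ = 8; p₀/q₀ = 8/1; p₀² − 78·q₀² = 64 − 78 = -14.
  k = 1: m = 8, d = 14, a = ⌊(8 + 8)/14⌋ = 1; p/q = (1·8 + 1)/(1·1 + 0) = 9/1; p² − 78·q² = 81 − 78 = 3.
  k = 2: m = 6, d = 3, a = ⌊(8 + 6)/3⌋ = 4; p/q = (4·9 + 8)/(4·1 + 1) = 44/5; p² − 78·q² = 1936 − 1950 = -14.
  k = 3: m = 6, d = 14, a = ⌊(8 + 6)/14⌋ = 1; p/q = (1·44 + 9)/(1·5 + 1) = 53/6; p² − 78·q² = 2809 − 2808 = 1.
  The first convergent with p² − 78·q² = 1 gives the fundamental solution (x₁, y₁) = (53, 6).
Step 2: Apply the recurrence (x_{n+1}, y_{n+1}) = (x₁x_n + 78y₁y_n, x₁y_n + y₁x_n) repeatedly.
  From (x_1, y_1) = (53, 6): x_2 = 53·53 + 78·6·6 = 5617; y_2 = 53·6 + 6·53 = 636.
  From (x_2, y_2) = (5617, 636): x_3 = 53·5617 + 78·6·636 = 595349; y_3 = 53·636 + 6·5617 = 67410.
  From (x_3, y_3) = (595349, 67410): x_4 = 53·595349 + 78·6·67410 = 63101377; y_4 = 53·67410 + 6·595349 = 7144824.
  From (x_4, y_4) = (63101377, 7144824): x_5 = 53·63101377 + 78·6·7144824 = 6688150613; y_5 = 53·7144824 + 6·63101377 = 757283934.
  From (x_5, y_5) = (6688150613, 757283934): x_6 = 53·6688150613 + 78·6·757283934 = 708880863601; y_6 = 53·757283934 + 6·6688150613 = 80264952180.
Step 3: Verify x_6² - 78·y_6² = 502512078779699566687201 - 502512078779699566687200 = 1 (should be 1). ✓

(x_1, y_1) = (53, 6); (x_6, y_6) = (708880863601, 80264952180).


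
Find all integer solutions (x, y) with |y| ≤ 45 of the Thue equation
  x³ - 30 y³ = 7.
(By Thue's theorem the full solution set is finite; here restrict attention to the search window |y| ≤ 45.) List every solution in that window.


The equation is x³ - 30y³ = 7. For fixed y, x³ = 30·y³ + 7, so a solution requires the RHS to be a perfect cube.
Strategy: iterate y from -45 to 45, compute RHS = 30·y³ + 7, and check whether it is a (positive or negative) perfect cube.
Check small values of y:
  y = 0: RHS = 7 is not a perfect cube.
  y = 1: RHS = 37 is not a perfect cube.
  y = -1: RHS = -23 is not a perfect cube.
  y = 2: RHS = 247 is not a perfect cube.
  y = -2: RHS = -233 is not a perfect cube.
  y = 3: RHS = 817 is not a perfect cube.
  y = -3: RHS = -803 is not a perfect cube.
Continuing the search up to |y| = 45 finds no solutions either.
No (x, y) in the scanned range satisfies the equation.

No integer solutions with |y| ≤ 45.


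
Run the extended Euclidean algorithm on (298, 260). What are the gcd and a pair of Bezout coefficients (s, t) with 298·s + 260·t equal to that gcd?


Euclidean algorithm on (298, 260) — divide until remainder is 0:
  298 = 1 · 260 + 38
  260 = 6 · 38 + 32
  38 = 1 · 32 + 6
  32 = 5 · 6 + 2
  6 = 3 · 2 + 0
gcd(298, 260) = 2.
Track Bezout coefficients alongside the remainders: start with r₀ = 298 = a·1 + b·0 (s = 1, t = 0) and r₁ = 260 = a·0 + b·1 (s = 0, t = 1); each new remainder r_{k+1} = r_{k-1} − q_k·r_k inherits s_{k+1} = s_{k-1} − q_k·s_k, t_{k+1} = t_{k-1} − q_k·t_k, so r_k = a·s_k + b·t_k at every step:
  q = 1: r = 38, s = 1 − 1·0 = 1, t = 0 − 1·1 = -1  (check: 298·1 + 260·(-1) = 38)
  q = 6: r = 32, s = 0 − 6·1 = -6, t = 1 − 6·(-1) = 7  (check: 298·(-6) + 260·7 = 32)
  q = 1: r = 6, s = 1 − 1·(-6) = 7, t = -1 − 1·7 = -8  (check: 298·7 + 260·(-8) = 6)
  q = 5: r = 2, s = -6 − 5·7 = -41, t = 7 − 5·(-8) = 47  (check: 298·(-41) + 260·47 = 2)
The row with r = 2 (the gcd) gives the Bezout coefficients s = -41, t = 47.
Result: 298 · (-41) + 260 · (47) = 2.

gcd(298, 260) = 2; s = -41, t = 47 (check: 298·(-41) + 260·47 = 2).


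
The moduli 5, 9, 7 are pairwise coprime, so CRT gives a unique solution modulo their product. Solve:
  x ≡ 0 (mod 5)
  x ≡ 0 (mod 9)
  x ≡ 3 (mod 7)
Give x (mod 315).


Moduli 5, 9, 7 are pairwise coprime; by CRT there is a unique solution modulo M = 5 · 9 · 7 = 315.
Solve pairwise, accumulating the modulus:
  Start with x ≡ 0 (mod 5).
  Combine with x ≡ 0 (mod 9): since gcd(5, 9) = 1, we get a unique residue mod 45.
    Write x = 0 + 5·t and substitute into x ≡ 0 (mod 9): 5·t ≡ 0 − 0 = 0 (mod 9).
    The inverse of 5 mod 9 is 2 (since 5·2 = 10 = 1·9 + 1), so t ≡ 2·0 = 0 ≡ 0 (mod 9).
    Then x = 0 + 5·0 = 0, valid modulo lcm(5, 9) = 45: x ≡ 0 (mod 45).
  Combine with x ≡ 3 (mod 7): since gcd(45, 7) = 1, we get a unique residue mod 315.
    Write x = 0 + 45·t and substitute into x ≡ 3 (mod 7): 45·t ≡ 3 − 0 = 3 (mod 7).
    Reduce coefficients mod 7: 3·t ≡ 3 (mod 7).
    The inverse of 3 mod 7 is 5 (since 3·5 = 15 = 2·7 + 1), so t ≡ 5·3 = 15 ≡ 1 (mod 7).
    Then x = 0 + 45·1 = 45, valid modulo lcm(45, 7) = 315: x ≡ 45 (mod 315).
Verify: 45 mod 5 = 0 ✓, 45 mod 9 = 0 ✓, 45 mod 7 = 3 ✓.

x ≡ 45 (mod 315).


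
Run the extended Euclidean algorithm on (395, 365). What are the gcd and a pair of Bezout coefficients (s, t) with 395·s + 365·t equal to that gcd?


Euclidean algorithm on (395, 365) — divide until remainder is 0:
  395 = 1 · 365 + 30
  365 = 12 · 30 + 5
  30 = 6 · 5 + 0
gcd(395, 365) = 5.
Track Bezout coefficients alongside the remainders: start with r₀ = 395 = a·1 + b·0 (s = 1, t = 0) and r₁ = 365 = a·0 + b·1 (s = 0, t = 1); each new remainder r_{k+1} = r_{k-1} − q_k·r_k inherits s_{k+1} = s_{k-1} − q_k·s_k, t_{k+1} = t_{k-1} − q_k·t_k, so r_k = a·s_k + b·t_k at every step:
  q = 1: r = 30, s = 1 − 1·0 = 1, t = 0 − 1·1 = -1  (check: 395·1 + 365·(-1) = 30)
  q = 12: r = 5, s = 0 − 12·1 = -12, t = 1 − 12·(-1) = 13  (check: 395·(-12) + 365·13 = 5)
The row with r = 5 (the gcd) gives the Bezout coefficients s = -12, t = 13.
Result: 395 · (-12) + 365 · (13) = 5.

gcd(395, 365) = 5; s = -12, t = 13 (check: 395·(-12) + 365·13 = 5).


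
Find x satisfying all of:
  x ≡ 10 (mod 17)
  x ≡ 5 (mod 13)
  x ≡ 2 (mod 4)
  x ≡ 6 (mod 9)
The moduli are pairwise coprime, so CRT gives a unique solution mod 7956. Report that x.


Product of moduli M = 17 · 13 · 4 · 9 = 7956.
Merge one congruence at a time:
  Start: x ≡ 10 (mod 17).
  Combine with x ≡ 5 (mod 13); new modulus lcm = 221.
    Write x = 10 + 17·t and substitute into x ≡ 5 (mod 13): 17·t ≡ 5 − 10 = -5 (mod 13).
    Reduce coefficients mod 13: 4·t ≡ 8 (mod 13).
    The inverse of 4 mod 13 is 10 (since 4·10 = 40 = 3·13 + 1), so t ≡ 10·8 = 80 ≡ 2 (mod 13).
    Then x = 10 + 17·2 = 44, valid modulo lcm(17, 13) = 221: x ≡ 44 (mod 221).
  Combine with x ≡ 2 (mod 4); new modulus lcm = 884.
    Write x = 44 + 221·t and substitute into x ≡ 2 (mod 4): 221·t ≡ 2 − 44 = -42 (mod 4).
    Reduce coefficients mod 4: 1·t ≡ 2 (mod 4).
    So t ≡ 2 (mod 4).
    Then x = 44 + 221·2 = 486, valid modulo lcm(221, 4) = 884: x ≡ 486 (mod 884).
  Combine with x ≡ 6 (mod 9); new modulus lcm = 7956.
    Write x = 486 + 884·t and substitute into x ≡ 6 (mod 9): 884·t ≡ 6 − 486 = -480 (mod 9).
    Reduce coefficients mod 9: 2·t ≡ 6 (mod 9).
    The inverse of 2 mod 9 is 5 (since 2·5 = 10 = 1·9 + 1), so t ≡ 5·6 = 30 ≡ 3 (mod 9).
    Then x = 486 + 884·3 = 3138, valid modulo lcm(884, 9) = 7956: x ≡ 3138 (mod 7956).
Verify against each original: 3138 mod 17 = 10, 3138 mod 13 = 5, 3138 mod 4 = 2, 3138 mod 9 = 6.

x ≡ 3138 (mod 7956).


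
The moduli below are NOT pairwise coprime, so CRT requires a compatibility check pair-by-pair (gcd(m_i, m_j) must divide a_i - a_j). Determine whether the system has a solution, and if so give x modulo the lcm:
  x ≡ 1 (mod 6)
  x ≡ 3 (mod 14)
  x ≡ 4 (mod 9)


Moduli 6, 14, 9 are not pairwise coprime, so CRT works modulo lcm(m_i) when all pairwise compatibility conditions hold.
Pairwise compatibility: gcd(m_i, m_j) must divide a_i - a_j for every pair.
Merge one congruence at a time:
  Start: x ≡ 1 (mod 6).
  Combine with x ≡ 3 (mod 14): gcd(6, 14) = 2; 3 - 1 = 2, which IS divisible by 2, so compatible.
    Write x = 1 + 6·t and substitute into x ≡ 3 (mod 14): 6·t ≡ 3 − 1 = 2 (mod 14).
    Divide the congruence (and modulus) by g = 2: 3·t ≡ 1 (mod 7).
    The inverse of 3 mod 7 is 5 (since 3·5 = 15 = 2·7 + 1), so t ≡ 5·1 = 5 ≡ 5 (mod 7).
    Then x = 1 + 6·5 = 31, valid modulo lcm(6, 14) = 42: x ≡ 31 (mod 42).
  Combine with x ≡ 4 (mod 9): gcd(42, 9) = 3; 4 - 31 = -27, which IS divisible by 3, so compatible.
    Write x = 31 + 42·t and substitute into x ≡ 4 (mod 9): 42·t ≡ 4 − 31 = -27 (mod 9).
    Divide the congruence (and modulus) by g = 3: 14·t ≡ -9 (mod 3).
    Reduce coefficients mod 3: 2·t ≡ 0 (mod 3).
    The inverse of 2 mod 3 is 2 (since 2·2 = 4 = 1·3 + 1), so t ≡ 2·0 = 0 ≡ 0 (mod 3).
    Then x = 31 + 42·0 = 31, valid modulo lcm(42, 9) = 126: x ≡ 31 (mod 126).
Verify: 31 mod 6 = 1, 31 mod 14 = 3, 31 mod 9 = 4.

x ≡ 31 (mod 126).


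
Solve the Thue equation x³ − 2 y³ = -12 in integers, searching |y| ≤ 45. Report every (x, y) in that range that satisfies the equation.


The equation is x³ - 2y³ = -12. For fixed y, x³ = 2·y³ − 12, so a solution requires the RHS to be a perfect cube.
Strategy: iterate y from -45 to 45, compute RHS = 2·y³ − 12, and check whether it is a (positive or negative) perfect cube.
Check small values of y:
  y = 0: RHS = -12 is not a perfect cube.
  y = 1: RHS = -10 is not a perfect cube.
  y = -1: RHS = -14 is not a perfect cube.
  y = 2: RHS = 4 is not a perfect cube.
  y = -2: RHS = -28 is not a perfect cube.
  y = 3: RHS = 42 is not a perfect cube.
  y = -3: RHS = -66 is not a perfect cube.
Continuing the search up to |y| = 45 finds no solutions either.
No (x, y) in the scanned range satisfies the equation.

No integer solutions with |y| ≤ 45.
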